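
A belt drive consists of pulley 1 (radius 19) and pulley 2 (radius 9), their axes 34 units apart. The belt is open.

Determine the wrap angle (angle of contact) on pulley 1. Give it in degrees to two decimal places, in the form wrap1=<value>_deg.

open belt: β = asin((r2−r1)/C) = asin(-10/34) = -17.1046°
wrap1 = π − 2β = 214.2093°
wrap2 = π + 2β = 145.7907°

wrap1=214.21_deg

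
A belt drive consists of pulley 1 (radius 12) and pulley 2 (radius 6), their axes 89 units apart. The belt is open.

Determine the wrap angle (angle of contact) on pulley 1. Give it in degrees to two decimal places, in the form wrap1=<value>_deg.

wrap1=187.73_deg

open belt: β = asin((r2−r1)/C) = asin(-6/89) = -3.8656°
wrap1 = π − 2β = 187.7311°
wrap2 = π + 2β = 172.2689°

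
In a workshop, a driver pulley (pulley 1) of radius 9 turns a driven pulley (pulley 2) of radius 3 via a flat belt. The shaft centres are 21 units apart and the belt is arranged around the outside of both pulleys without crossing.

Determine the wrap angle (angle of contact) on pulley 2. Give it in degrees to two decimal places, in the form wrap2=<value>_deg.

wrap2=146.80_deg

open belt: β = asin((r2−r1)/C) = asin(-6/21) = -16.6015°
wrap1 = π − 2β = 213.2031°
wrap2 = π + 2β = 146.7969°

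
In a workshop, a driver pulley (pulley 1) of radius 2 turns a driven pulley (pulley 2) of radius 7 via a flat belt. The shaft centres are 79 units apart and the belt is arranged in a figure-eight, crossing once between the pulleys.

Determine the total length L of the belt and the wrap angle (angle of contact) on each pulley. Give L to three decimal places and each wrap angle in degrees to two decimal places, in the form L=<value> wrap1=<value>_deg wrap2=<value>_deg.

crossed belt: β = asin((r1+r2)/C) = asin(9/79) = 6.5416°
wrap1 = wrap2 = π + 2β = 193.0831°
tangent length = C·cosβ = 78.4857
L = (r1+r2)·wrap + 2·C·cosβ = 9·3.3699 + 2·78.4857 = 187.3008

L=187.301 wrap1=193.08_deg wrap2=193.08_deg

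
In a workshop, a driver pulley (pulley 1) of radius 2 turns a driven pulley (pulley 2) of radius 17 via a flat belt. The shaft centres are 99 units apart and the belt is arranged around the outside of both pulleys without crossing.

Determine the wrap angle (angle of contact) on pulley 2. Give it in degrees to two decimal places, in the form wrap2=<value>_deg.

wrap2=197.43_deg

open belt: β = asin((r2−r1)/C) = asin(15/99) = 8.7147°
wrap1 = π − 2β = 162.5705°
wrap2 = π + 2β = 197.4295°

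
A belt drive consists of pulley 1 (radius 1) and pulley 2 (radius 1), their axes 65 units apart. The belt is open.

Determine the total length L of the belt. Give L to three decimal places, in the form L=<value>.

L=136.283

open belt: β = asin((r2−r1)/C) = asin(0/65) = 0.0000°
wrap1 = π − 2β = 180.0000°
wrap2 = π + 2β = 180.0000°
tangent length = C·cosβ = 65.0000
L = r1·wrap1 + r2·wrap2 + 2·C·cosβ = 1·3.1416 + 1·3.1416 + 2·65.0000 = 136.2832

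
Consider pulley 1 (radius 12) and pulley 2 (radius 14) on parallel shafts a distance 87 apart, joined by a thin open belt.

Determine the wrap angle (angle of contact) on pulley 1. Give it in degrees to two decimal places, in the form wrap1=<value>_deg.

open belt: β = asin((r2−r1)/C) = asin(2/87) = 1.3173°
wrap1 = π − 2β = 177.3655°
wrap2 = π + 2β = 182.6345°

wrap1=177.37_deg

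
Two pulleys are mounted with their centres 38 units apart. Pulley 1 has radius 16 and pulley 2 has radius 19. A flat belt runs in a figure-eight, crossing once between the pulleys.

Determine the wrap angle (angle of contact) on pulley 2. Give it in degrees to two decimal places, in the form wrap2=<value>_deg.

crossed belt: β = asin((r1+r2)/C) = asin(35/38) = 67.0805°
wrap1 = wrap2 = π + 2β = 314.1609°

wrap2=314.16_deg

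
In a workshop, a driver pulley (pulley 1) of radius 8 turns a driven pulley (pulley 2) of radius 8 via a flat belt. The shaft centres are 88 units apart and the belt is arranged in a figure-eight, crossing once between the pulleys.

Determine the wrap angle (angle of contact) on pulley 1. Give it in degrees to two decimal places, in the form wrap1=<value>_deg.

crossed belt: β = asin((r1+r2)/C) = asin(16/88) = 10.4757°
wrap1 = wrap2 = π + 2β = 200.9514°

wrap1=200.95_deg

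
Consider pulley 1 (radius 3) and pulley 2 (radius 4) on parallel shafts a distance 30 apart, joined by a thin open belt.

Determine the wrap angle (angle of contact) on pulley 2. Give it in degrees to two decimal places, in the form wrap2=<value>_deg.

wrap2=183.82_deg

open belt: β = asin((r2−r1)/C) = asin(1/30) = 1.9102°
wrap1 = π − 2β = 176.1796°
wrap2 = π + 2β = 183.8204°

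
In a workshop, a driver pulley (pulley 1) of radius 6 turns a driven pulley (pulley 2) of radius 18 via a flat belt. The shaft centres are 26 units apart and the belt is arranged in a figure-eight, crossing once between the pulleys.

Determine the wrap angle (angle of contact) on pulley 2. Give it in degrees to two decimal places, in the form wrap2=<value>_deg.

wrap2=314.76_deg

crossed belt: β = asin((r1+r2)/C) = asin(24/26) = 67.3801°
wrap1 = wrap2 = π + 2β = 314.7603°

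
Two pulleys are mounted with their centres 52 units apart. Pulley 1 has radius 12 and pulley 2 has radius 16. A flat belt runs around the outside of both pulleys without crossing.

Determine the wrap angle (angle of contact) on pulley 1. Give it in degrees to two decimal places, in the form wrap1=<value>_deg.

open belt: β = asin((r2−r1)/C) = asin(4/52) = 4.4117°
wrap1 = π − 2β = 171.1765°
wrap2 = π + 2β = 188.8235°

wrap1=171.18_deg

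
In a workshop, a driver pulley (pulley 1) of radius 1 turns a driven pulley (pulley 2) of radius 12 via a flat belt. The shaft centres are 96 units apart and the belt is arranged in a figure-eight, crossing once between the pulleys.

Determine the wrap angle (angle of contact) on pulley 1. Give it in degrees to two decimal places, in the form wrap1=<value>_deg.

wrap1=195.57_deg

crossed belt: β = asin((r1+r2)/C) = asin(13/96) = 7.7827°
wrap1 = wrap2 = π + 2β = 195.5654°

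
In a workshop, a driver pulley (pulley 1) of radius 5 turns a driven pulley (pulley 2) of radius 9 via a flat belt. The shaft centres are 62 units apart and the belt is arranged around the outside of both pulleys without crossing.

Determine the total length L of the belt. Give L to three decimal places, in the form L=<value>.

open belt: β = asin((r2−r1)/C) = asin(4/62) = 3.6991°
wrap1 = π − 2β = 172.6019°
wrap2 = π + 2β = 187.3981°
tangent length = C·cosβ = 61.8708
L = r1·wrap1 + r2·wrap2 + 2·C·cosβ = 5·3.0125 + 9·3.2707 + 2·61.8708 = 168.2405

L=168.240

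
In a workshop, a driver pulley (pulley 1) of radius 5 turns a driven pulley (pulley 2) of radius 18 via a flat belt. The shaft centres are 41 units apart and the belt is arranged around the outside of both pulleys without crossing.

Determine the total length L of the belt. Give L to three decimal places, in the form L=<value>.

L=158.414

open belt: β = asin((r2−r1)/C) = asin(13/41) = 18.4860°
wrap1 = π − 2β = 143.0280°
wrap2 = π + 2β = 216.9720°
tangent length = C·cosβ = 38.8844
L = r1·wrap1 + r2·wrap2 + 2·C·cosβ = 5·2.4963 + 18·3.7869 + 2·38.8844 = 158.4142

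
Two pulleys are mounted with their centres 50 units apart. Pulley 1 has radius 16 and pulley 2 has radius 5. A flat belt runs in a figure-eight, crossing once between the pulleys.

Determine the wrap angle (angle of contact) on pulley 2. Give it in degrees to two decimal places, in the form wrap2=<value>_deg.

wrap2=229.67_deg

crossed belt: β = asin((r1+r2)/C) = asin(21/50) = 24.8346°
wrap1 = wrap2 = π + 2β = 229.6692°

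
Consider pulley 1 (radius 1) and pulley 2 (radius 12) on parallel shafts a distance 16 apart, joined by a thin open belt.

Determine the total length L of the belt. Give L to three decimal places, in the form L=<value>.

L=80.756

open belt: β = asin((r2−r1)/C) = asin(11/16) = 43.4325°
wrap1 = π − 2β = 93.1349°
wrap2 = π + 2β = 266.8651°
tangent length = C·cosβ = 11.6190
L = r1·wrap1 + r2·wrap2 + 2·C·cosβ = 1·1.6255 + 12·4.6577 + 2·11.6190 = 80.7555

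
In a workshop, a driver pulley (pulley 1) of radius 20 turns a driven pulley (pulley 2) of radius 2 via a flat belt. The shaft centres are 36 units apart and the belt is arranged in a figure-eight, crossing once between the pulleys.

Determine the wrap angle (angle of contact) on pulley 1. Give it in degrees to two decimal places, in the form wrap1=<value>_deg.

crossed belt: β = asin((r1+r2)/C) = asin(22/36) = 37.6699°
wrap1 = wrap2 = π + 2β = 255.3398°

wrap1=255.34_deg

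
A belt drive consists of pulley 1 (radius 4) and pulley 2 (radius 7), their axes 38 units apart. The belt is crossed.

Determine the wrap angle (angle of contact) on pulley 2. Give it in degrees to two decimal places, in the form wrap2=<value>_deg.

crossed belt: β = asin((r1+r2)/C) = asin(11/38) = 16.8264°
wrap1 = wrap2 = π + 2β = 213.6529°

wrap2=213.65_deg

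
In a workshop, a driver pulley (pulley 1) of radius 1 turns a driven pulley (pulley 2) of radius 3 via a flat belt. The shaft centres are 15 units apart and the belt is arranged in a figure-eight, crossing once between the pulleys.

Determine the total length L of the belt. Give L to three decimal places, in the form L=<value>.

L=43.639

crossed belt: β = asin((r1+r2)/C) = asin(4/15) = 15.4660°
wrap1 = wrap2 = π + 2β = 210.9320°
tangent length = C·cosβ = 14.4568
L = (r1+r2)·wrap + 2·C·cosβ = 4·3.6815 + 2·14.4568 = 43.6395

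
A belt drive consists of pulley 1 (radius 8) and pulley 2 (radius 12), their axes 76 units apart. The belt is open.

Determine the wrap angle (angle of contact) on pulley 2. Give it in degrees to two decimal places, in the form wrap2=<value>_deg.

open belt: β = asin((r2−r1)/C) = asin(4/76) = 3.0170°
wrap1 = π − 2β = 173.9661°
wrap2 = π + 2β = 186.0339°

wrap2=186.03_deg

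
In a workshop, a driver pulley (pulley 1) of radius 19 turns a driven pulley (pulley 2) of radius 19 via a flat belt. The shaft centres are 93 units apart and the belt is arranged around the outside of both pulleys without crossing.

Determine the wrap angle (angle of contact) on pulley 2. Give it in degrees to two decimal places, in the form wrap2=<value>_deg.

wrap2=180.00_deg

open belt: β = asin((r2−r1)/C) = asin(0/93) = 0.0000°
wrap1 = π − 2β = 180.0000°
wrap2 = π + 2β = 180.0000°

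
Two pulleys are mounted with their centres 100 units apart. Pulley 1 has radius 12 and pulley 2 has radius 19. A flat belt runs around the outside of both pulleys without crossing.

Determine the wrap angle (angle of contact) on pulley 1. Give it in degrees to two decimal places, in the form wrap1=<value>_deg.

open belt: β = asin((r2−r1)/C) = asin(7/100) = 4.0140°
wrap1 = π − 2β = 171.9720°
wrap2 = π + 2β = 188.0280°

wrap1=171.97_deg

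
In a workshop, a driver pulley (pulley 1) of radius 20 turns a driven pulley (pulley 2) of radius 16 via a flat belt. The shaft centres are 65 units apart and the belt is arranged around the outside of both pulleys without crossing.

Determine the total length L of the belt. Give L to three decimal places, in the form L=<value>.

open belt: β = asin((r2−r1)/C) = asin(-4/65) = -3.5281°
wrap1 = π − 2β = 187.0562°
wrap2 = π + 2β = 172.9438°
tangent length = C·cosβ = 64.8768
L = r1·wrap1 + r2·wrap2 + 2·C·cosβ = 20·3.2647 + 16·3.0184 + 2·64.8768 = 243.3436

L=243.344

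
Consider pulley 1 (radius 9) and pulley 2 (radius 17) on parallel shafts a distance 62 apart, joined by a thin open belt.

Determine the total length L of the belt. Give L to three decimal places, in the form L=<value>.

open belt: β = asin((r2−r1)/C) = asin(8/62) = 7.4137°
wrap1 = π − 2β = 165.1727°
wrap2 = π + 2β = 194.8273°
tangent length = C·cosβ = 61.4817
L = r1·wrap1 + r2·wrap2 + 2·C·cosβ = 9·2.8828 + 17·3.4004 + 2·61.4817 = 206.7151

L=206.715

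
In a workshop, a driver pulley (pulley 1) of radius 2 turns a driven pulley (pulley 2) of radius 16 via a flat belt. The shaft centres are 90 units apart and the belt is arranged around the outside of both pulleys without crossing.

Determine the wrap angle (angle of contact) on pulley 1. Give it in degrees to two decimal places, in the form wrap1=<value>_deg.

open belt: β = asin((r2−r1)/C) = asin(14/90) = 8.9490°
wrap1 = π − 2β = 162.1020°
wrap2 = π + 2β = 197.8980°

wrap1=162.10_deg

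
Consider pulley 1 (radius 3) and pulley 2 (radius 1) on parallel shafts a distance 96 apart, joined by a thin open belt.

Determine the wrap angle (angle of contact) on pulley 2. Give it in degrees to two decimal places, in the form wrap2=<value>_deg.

wrap2=177.61_deg

open belt: β = asin((r2−r1)/C) = asin(-2/96) = -1.1937°
wrap1 = π − 2β = 182.3875°
wrap2 = π + 2β = 177.6125°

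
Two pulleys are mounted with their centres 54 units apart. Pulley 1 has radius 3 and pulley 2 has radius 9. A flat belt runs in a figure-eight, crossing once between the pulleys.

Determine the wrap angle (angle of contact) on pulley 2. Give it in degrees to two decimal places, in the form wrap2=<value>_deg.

crossed belt: β = asin((r1+r2)/C) = asin(12/54) = 12.8396°
wrap1 = wrap2 = π + 2β = 205.6792°

wrap2=205.68_deg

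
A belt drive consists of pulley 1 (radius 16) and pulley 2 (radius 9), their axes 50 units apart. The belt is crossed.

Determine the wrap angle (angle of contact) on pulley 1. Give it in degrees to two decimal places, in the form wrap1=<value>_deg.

crossed belt: β = asin((r1+r2)/C) = asin(25/50) = 30.0000°
wrap1 = wrap2 = π + 2β = 240.0000°

wrap1=240.00_deg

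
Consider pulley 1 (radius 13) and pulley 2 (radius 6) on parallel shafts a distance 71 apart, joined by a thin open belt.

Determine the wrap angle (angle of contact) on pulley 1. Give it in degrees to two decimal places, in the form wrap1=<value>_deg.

open belt: β = asin((r2−r1)/C) = asin(-7/71) = -5.6581°
wrap1 = π − 2β = 191.3161°
wrap2 = π + 2β = 168.6839°

wrap1=191.32_deg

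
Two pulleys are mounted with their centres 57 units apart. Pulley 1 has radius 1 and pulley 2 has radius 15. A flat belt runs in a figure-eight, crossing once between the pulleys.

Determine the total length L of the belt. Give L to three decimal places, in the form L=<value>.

crossed belt: β = asin((r1+r2)/C) = asin(16/57) = 16.3021°
wrap1 = wrap2 = π + 2β = 212.6042°
tangent length = C·cosβ = 54.7083
L = (r1+r2)·wrap + 2·C·cosβ = 16·3.7106 + 2·54.7083 = 168.7869

L=168.787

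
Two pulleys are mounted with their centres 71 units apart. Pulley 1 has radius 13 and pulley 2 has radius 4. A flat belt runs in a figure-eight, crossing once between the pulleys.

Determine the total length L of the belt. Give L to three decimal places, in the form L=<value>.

crossed belt: β = asin((r1+r2)/C) = asin(17/71) = 13.8533°
wrap1 = wrap2 = π + 2β = 207.7066°
tangent length = C·cosβ = 68.9348
L = (r1+r2)·wrap + 2·C·cosβ = 17·3.6252 + 2·68.9348 = 199.4973

L=199.497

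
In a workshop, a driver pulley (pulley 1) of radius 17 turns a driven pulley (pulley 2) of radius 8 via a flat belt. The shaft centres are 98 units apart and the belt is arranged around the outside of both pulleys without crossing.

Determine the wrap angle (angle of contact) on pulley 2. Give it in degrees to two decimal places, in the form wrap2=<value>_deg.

wrap2=169.46_deg

open belt: β = asin((r2−r1)/C) = asin(-9/98) = -5.2693°
wrap1 = π − 2β = 190.5386°
wrap2 = π + 2β = 169.4614°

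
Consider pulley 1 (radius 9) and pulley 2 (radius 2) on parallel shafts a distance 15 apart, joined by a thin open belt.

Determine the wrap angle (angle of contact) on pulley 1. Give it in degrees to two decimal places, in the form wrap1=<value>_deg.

wrap1=235.64_deg

open belt: β = asin((r2−r1)/C) = asin(-7/15) = -27.8181°
wrap1 = π − 2β = 235.6363°
wrap2 = π + 2β = 124.3637°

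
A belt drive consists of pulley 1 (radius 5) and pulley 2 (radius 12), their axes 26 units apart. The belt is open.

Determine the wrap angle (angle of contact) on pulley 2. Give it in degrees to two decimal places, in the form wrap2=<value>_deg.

wrap2=211.24_deg

open belt: β = asin((r2−r1)/C) = asin(7/26) = 15.6185°
wrap1 = π − 2β = 148.7630°
wrap2 = π + 2β = 211.2370°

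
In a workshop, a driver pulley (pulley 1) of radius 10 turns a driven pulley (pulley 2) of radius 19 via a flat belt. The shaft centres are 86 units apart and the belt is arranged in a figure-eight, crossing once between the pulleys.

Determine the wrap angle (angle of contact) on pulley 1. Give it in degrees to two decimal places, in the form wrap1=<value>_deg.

wrap1=219.41_deg

crossed belt: β = asin((r1+r2)/C) = asin(29/86) = 19.7069°
wrap1 = wrap2 = π + 2β = 219.4139°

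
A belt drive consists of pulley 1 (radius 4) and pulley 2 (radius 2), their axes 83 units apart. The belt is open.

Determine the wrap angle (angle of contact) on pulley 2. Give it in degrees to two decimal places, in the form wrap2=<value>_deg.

open belt: β = asin((r2−r1)/C) = asin(-2/83) = -1.3808°
wrap1 = π − 2β = 182.7615°
wrap2 = π + 2β = 177.2385°

wrap2=177.24_deg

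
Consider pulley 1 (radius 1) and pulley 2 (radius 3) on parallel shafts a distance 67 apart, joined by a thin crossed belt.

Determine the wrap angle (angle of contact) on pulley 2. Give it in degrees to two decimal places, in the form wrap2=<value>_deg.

wrap2=186.85_deg

crossed belt: β = asin((r1+r2)/C) = asin(4/67) = 3.4227°
wrap1 = wrap2 = π + 2β = 186.8454°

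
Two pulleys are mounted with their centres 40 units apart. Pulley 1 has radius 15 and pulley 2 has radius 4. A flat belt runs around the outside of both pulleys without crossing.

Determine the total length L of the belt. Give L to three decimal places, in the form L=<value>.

open belt: β = asin((r2−r1)/C) = asin(-11/40) = -15.9620°
wrap1 = π − 2β = 211.9240°
wrap2 = π + 2β = 148.0760°
tangent length = C·cosβ = 38.4578
L = r1·wrap1 + r2·wrap2 + 2·C·cosβ = 15·3.6988 + 4·2.5844 + 2·38.4578 = 142.7348

L=142.735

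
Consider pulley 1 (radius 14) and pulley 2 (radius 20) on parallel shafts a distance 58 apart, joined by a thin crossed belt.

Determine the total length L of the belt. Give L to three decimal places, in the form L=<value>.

crossed belt: β = asin((r1+r2)/C) = asin(34/58) = 35.8883°
wrap1 = wrap2 = π + 2β = 251.7766°
tangent length = C·cosβ = 46.9894
L = (r1+r2)·wrap + 2·C·cosβ = 34·4.3943 + 2·46.9894 = 243.3860

L=243.386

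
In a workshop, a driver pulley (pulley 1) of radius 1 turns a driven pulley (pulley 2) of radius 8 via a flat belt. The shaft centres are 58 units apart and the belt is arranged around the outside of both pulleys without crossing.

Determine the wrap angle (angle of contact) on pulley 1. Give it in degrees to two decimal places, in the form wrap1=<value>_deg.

wrap1=166.14_deg

open belt: β = asin((r2−r1)/C) = asin(7/58) = 6.9319°
wrap1 = π − 2β = 166.1362°
wrap2 = π + 2β = 193.8638°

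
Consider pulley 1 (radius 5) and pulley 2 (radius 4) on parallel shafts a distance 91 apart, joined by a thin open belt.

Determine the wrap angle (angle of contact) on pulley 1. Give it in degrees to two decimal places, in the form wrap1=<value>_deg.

open belt: β = asin((r2−r1)/C) = asin(-1/91) = -0.6296°
wrap1 = π − 2β = 181.2593°
wrap2 = π + 2β = 178.7407°

wrap1=181.26_deg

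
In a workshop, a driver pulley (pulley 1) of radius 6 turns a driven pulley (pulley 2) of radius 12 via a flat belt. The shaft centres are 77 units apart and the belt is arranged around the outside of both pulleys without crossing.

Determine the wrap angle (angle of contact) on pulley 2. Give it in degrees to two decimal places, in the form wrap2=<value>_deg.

open belt: β = asin((r2−r1)/C) = asin(6/77) = 4.4691°
wrap1 = π − 2β = 171.0617°
wrap2 = π + 2β = 188.9383°

wrap2=188.94_deg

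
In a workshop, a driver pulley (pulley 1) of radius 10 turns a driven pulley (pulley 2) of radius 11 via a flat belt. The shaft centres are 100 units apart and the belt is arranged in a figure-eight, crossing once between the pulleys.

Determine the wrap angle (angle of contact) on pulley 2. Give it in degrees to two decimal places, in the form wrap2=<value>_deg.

crossed belt: β = asin((r1+r2)/C) = asin(21/100) = 12.1224°
wrap1 = wrap2 = π + 2β = 204.2447°

wrap2=204.24_deg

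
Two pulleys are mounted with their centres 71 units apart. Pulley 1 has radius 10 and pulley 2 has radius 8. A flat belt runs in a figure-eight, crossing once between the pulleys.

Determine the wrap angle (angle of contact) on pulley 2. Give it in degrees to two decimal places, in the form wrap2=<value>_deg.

wrap2=209.37_deg

crossed belt: β = asin((r1+r2)/C) = asin(18/71) = 14.6860°
wrap1 = wrap2 = π + 2β = 209.3719°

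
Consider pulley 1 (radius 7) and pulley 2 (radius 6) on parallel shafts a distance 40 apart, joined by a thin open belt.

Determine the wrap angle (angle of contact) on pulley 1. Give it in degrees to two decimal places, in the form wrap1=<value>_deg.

open belt: β = asin((r2−r1)/C) = asin(-1/40) = -1.4325°
wrap1 = π − 2β = 182.8651°
wrap2 = π + 2β = 177.1349°

wrap1=182.87_deg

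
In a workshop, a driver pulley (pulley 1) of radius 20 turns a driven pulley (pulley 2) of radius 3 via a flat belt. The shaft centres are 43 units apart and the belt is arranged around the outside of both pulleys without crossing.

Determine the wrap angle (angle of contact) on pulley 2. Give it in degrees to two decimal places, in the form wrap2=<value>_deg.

open belt: β = asin((r2−r1)/C) = asin(-17/43) = -23.2877°
wrap1 = π − 2β = 226.5755°
wrap2 = π + 2β = 133.4245°

wrap2=133.42_deg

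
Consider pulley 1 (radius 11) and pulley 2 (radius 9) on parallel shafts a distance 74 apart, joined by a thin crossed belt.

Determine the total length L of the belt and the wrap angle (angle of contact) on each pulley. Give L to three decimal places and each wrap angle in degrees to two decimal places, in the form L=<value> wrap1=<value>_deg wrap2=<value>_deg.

crossed belt: β = asin((r1+r2)/C) = asin(20/74) = 15.6804°
wrap1 = wrap2 = π + 2β = 211.3607°
tangent length = C·cosβ = 71.2461
L = (r1+r2)·wrap + 2·C·cosβ = 20·3.6889 + 2·71.2461 = 216.2709

L=216.271 wrap1=211.36_deg wrap2=211.36_deg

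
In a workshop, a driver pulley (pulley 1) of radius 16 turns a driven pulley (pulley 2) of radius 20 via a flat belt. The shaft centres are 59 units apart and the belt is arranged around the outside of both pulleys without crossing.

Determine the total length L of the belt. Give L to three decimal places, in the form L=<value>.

L=231.369

open belt: β = asin((r2−r1)/C) = asin(4/59) = 3.8874°
wrap1 = π − 2β = 172.2251°
wrap2 = π + 2β = 187.7749°
tangent length = C·cosβ = 58.8643
L = r1·wrap1 + r2·wrap2 + 2·C·cosβ = 16·3.0059 + 20·3.2773 + 2·58.8643 = 231.3686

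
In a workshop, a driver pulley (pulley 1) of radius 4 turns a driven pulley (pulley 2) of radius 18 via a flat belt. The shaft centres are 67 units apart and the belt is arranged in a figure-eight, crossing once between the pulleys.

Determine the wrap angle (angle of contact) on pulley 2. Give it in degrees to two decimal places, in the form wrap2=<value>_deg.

crossed belt: β = asin((r1+r2)/C) = asin(22/67) = 19.1692°
wrap1 = wrap2 = π + 2β = 218.3383°

wrap2=218.34_deg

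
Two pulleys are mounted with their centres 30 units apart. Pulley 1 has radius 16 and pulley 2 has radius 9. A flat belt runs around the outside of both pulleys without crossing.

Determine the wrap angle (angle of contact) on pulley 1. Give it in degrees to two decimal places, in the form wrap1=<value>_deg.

wrap1=206.99_deg

open belt: β = asin((r2−r1)/C) = asin(-7/30) = -13.4934°
wrap1 = π − 2β = 206.9868°
wrap2 = π + 2β = 153.0132°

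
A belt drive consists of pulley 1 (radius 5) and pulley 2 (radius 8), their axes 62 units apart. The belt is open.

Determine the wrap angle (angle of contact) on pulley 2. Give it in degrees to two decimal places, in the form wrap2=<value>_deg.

wrap2=185.55_deg

open belt: β = asin((r2−r1)/C) = asin(3/62) = 2.7735°
wrap1 = π − 2β = 174.4531°
wrap2 = π + 2β = 185.5469°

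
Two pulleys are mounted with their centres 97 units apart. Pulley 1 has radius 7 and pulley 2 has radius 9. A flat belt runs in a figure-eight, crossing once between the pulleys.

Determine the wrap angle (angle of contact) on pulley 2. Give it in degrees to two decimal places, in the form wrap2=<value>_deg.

wrap2=198.99_deg

crossed belt: β = asin((r1+r2)/C) = asin(16/97) = 9.4942°
wrap1 = wrap2 = π + 2β = 198.9885°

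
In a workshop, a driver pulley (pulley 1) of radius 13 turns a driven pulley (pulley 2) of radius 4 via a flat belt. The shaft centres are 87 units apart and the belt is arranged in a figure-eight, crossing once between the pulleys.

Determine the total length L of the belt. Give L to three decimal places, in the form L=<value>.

crossed belt: β = asin((r1+r2)/C) = asin(17/87) = 11.2682°
wrap1 = wrap2 = π + 2β = 202.5365°
tangent length = C·cosβ = 85.3229
L = (r1+r2)·wrap + 2·C·cosβ = 17·3.5349 + 2·85.3229 = 230.7396

L=230.740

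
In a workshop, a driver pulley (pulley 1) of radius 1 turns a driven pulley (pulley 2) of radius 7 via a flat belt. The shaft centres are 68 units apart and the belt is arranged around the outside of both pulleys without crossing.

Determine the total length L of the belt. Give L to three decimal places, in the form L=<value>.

L=161.662

open belt: β = asin((r2−r1)/C) = asin(6/68) = 5.0621°
wrap1 = π − 2β = 169.8758°
wrap2 = π + 2β = 190.1242°
tangent length = C·cosβ = 67.7348
L = r1·wrap1 + r2·wrap2 + 2·C·cosβ = 1·2.9649 + 7·3.3183 + 2·67.7348 = 161.6625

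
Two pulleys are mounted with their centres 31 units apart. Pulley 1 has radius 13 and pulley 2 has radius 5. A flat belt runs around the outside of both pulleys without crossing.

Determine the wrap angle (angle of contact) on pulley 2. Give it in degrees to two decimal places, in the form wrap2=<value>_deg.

wrap2=150.09_deg

open belt: β = asin((r2−r1)/C) = asin(-8/31) = -14.9552°
wrap1 = π − 2β = 209.9105°
wrap2 = π + 2β = 150.0895°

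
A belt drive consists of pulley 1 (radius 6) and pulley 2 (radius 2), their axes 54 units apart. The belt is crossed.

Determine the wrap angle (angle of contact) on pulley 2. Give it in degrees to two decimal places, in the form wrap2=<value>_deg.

crossed belt: β = asin((r1+r2)/C) = asin(8/54) = 8.5196°
wrap1 = wrap2 = π + 2β = 197.0392°

wrap2=197.04_deg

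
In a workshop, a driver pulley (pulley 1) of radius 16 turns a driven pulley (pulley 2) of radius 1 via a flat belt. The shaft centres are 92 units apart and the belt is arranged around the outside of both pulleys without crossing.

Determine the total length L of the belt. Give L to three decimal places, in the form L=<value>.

L=239.858

open belt: β = asin((r2−r1)/C) = asin(-15/92) = -9.3836°
wrap1 = π − 2β = 198.7672°
wrap2 = π + 2β = 161.2328°
tangent length = C·cosβ = 90.7689
L = r1·wrap1 + r2·wrap2 + 2·C·cosβ = 16·3.4691 + 1·2.8140 + 2·90.7689 = 239.8582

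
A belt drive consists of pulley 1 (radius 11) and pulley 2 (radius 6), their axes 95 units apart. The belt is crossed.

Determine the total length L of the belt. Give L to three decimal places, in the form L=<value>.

L=246.457

crossed belt: β = asin((r1+r2)/C) = asin(17/95) = 10.3085°
wrap1 = wrap2 = π + 2β = 200.6169°
tangent length = C·cosβ = 93.4666
L = (r1+r2)·wrap + 2·C·cosβ = 17·3.5014 + 2·93.4666 = 246.4574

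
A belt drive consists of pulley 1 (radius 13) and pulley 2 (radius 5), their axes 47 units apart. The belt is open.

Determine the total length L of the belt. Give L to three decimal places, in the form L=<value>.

open belt: β = asin((r2−r1)/C) = asin(-8/47) = -9.8002°
wrap1 = π − 2β = 199.6004°
wrap2 = π + 2β = 160.3996°
tangent length = C·cosβ = 46.3141
L = r1·wrap1 + r2·wrap2 + 2·C·cosβ = 13·3.4837 + 5·2.7995 + 2·46.3141 = 151.9137

L=151.914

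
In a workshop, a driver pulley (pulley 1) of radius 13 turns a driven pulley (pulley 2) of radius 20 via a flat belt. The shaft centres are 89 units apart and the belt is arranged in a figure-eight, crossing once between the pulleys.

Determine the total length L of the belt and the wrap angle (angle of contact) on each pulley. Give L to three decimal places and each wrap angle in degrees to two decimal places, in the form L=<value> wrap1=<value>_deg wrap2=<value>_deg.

L=294.055 wrap1=223.53_deg wrap2=223.53_deg

crossed belt: β = asin((r1+r2)/C) = asin(33/89) = 21.7641°
wrap1 = wrap2 = π + 2β = 223.5283°
tangent length = C·cosβ = 82.6559
L = (r1+r2)·wrap + 2·C·cosβ = 33·3.9013 + 2·82.6559 = 294.0549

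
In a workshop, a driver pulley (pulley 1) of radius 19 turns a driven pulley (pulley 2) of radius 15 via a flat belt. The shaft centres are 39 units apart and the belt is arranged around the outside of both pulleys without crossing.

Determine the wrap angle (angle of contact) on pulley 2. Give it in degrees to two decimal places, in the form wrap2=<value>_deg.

open belt: β = asin((r2−r1)/C) = asin(-4/39) = -5.8868°
wrap1 = π − 2β = 191.7737°
wrap2 = π + 2β = 168.2263°

wrap2=168.23_deg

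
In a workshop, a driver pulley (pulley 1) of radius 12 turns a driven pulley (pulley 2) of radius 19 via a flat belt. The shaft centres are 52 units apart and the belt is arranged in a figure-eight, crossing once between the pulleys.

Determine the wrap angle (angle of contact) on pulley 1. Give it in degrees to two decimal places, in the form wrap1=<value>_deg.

wrap1=253.19_deg

crossed belt: β = asin((r1+r2)/C) = asin(31/52) = 36.5949°
wrap1 = wrap2 = π + 2β = 253.1899°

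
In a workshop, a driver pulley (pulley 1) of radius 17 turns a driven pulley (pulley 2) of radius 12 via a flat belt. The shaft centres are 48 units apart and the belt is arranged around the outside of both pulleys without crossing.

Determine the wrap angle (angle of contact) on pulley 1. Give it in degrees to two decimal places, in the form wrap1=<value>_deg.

open belt: β = asin((r2−r1)/C) = asin(-5/48) = -5.9792°
wrap1 = π − 2β = 191.9583°
wrap2 = π + 2β = 168.0417°

wrap1=191.96_deg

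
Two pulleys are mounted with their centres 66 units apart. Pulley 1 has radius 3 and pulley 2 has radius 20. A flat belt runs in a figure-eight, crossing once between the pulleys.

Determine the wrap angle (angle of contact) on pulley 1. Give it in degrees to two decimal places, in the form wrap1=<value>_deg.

crossed belt: β = asin((r1+r2)/C) = asin(23/66) = 20.3947°
wrap1 = wrap2 = π + 2β = 220.7893°

wrap1=220.79_deg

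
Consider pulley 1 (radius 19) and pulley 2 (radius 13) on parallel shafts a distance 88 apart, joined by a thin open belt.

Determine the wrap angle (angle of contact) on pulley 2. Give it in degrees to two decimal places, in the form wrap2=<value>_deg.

wrap2=172.18_deg

open belt: β = asin((r2−r1)/C) = asin(-6/88) = -3.9096°
wrap1 = π − 2β = 187.8191°
wrap2 = π + 2β = 172.1809°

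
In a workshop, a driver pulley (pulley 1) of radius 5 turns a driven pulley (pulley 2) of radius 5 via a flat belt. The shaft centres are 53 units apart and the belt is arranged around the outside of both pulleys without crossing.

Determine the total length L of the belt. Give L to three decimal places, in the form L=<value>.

L=137.416

open belt: β = asin((r2−r1)/C) = asin(0/53) = 0.0000°
wrap1 = π − 2β = 180.0000°
wrap2 = π + 2β = 180.0000°
tangent length = C·cosβ = 53.0000
L = r1·wrap1 + r2·wrap2 + 2·C·cosβ = 5·3.1416 + 5·3.1416 + 2·53.0000 = 137.4159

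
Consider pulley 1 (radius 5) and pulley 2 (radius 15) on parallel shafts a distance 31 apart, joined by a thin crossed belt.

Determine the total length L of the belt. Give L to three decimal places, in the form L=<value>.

crossed belt: β = asin((r1+r2)/C) = asin(20/31) = 40.1778°
wrap1 = wrap2 = π + 2β = 260.3555°
tangent length = C·cosβ = 23.6854
L = (r1+r2)·wrap + 2·C·cosβ = 20·4.5441 + 2·23.6854 = 138.2521

L=138.252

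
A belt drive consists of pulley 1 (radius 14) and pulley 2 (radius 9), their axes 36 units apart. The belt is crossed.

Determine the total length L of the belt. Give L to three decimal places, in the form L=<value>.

L=159.527

crossed belt: β = asin((r1+r2)/C) = asin(23/36) = 39.7090°
wrap1 = wrap2 = π + 2β = 259.4180°
tangent length = C·cosβ = 27.6948
L = (r1+r2)·wrap + 2·C·cosβ = 23·4.5277 + 2·27.6948 = 159.5266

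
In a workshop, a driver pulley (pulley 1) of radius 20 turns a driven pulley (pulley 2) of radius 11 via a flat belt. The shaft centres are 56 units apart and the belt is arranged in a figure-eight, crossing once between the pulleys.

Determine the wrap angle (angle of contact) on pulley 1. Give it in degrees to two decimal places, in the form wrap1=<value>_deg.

crossed belt: β = asin((r1+r2)/C) = asin(31/56) = 33.6124°
wrap1 = wrap2 = π + 2β = 247.2247°

wrap1=247.22_deg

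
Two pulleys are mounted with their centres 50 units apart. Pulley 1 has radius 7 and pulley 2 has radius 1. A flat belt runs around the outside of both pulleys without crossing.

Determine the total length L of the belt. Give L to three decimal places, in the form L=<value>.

L=125.854

open belt: β = asin((r2−r1)/C) = asin(-6/50) = -6.8921°
wrap1 = π − 2β = 193.7842°
wrap2 = π + 2β = 166.2158°
tangent length = C·cosβ = 49.6387
L = r1·wrap1 + r2·wrap2 + 2·C·cosβ = 7·3.3822 + 1·2.9010 + 2·49.6387 = 125.8536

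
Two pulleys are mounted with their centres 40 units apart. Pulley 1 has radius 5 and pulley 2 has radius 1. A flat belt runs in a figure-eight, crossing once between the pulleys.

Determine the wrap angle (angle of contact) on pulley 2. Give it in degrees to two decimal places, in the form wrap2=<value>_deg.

wrap2=197.25_deg

crossed belt: β = asin((r1+r2)/C) = asin(6/40) = 8.6269°
wrap1 = wrap2 = π + 2β = 197.2539°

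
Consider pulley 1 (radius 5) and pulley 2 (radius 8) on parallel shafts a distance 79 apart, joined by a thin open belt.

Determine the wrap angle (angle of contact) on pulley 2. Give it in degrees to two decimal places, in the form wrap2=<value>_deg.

open belt: β = asin((r2−r1)/C) = asin(3/79) = 2.1763°
wrap1 = π − 2β = 175.6474°
wrap2 = π + 2β = 184.3526°

wrap2=184.35_deg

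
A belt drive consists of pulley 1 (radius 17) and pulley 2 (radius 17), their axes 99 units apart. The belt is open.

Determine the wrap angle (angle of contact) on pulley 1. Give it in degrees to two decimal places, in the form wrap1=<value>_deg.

open belt: β = asin((r2−r1)/C) = asin(0/99) = 0.0000°
wrap1 = π − 2β = 180.0000°
wrap2 = π + 2β = 180.0000°

wrap1=180.00_deg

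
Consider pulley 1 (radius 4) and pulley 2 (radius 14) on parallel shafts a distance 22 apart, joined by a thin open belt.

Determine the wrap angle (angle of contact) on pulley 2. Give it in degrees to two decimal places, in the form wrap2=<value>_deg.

wrap2=234.07_deg

open belt: β = asin((r2−r1)/C) = asin(10/22) = 27.0357°
wrap1 = π − 2β = 125.9286°
wrap2 = π + 2β = 234.0714°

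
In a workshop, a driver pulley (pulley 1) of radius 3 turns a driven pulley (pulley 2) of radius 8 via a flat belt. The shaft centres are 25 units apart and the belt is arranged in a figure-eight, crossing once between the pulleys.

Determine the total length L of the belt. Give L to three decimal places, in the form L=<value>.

L=89.481

crossed belt: β = asin((r1+r2)/C) = asin(11/25) = 26.1039°
wrap1 = wrap2 = π + 2β = 232.2078°
tangent length = C·cosβ = 22.4499
L = (r1+r2)·wrap + 2·C·cosβ = 11·4.0528 + 2·22.4499 = 89.4806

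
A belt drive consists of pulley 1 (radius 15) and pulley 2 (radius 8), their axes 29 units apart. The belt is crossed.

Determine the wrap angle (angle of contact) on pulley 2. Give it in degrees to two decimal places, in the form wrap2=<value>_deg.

wrap2=284.95_deg

crossed belt: β = asin((r1+r2)/C) = asin(23/29) = 52.4765°
wrap1 = wrap2 = π + 2β = 284.9530°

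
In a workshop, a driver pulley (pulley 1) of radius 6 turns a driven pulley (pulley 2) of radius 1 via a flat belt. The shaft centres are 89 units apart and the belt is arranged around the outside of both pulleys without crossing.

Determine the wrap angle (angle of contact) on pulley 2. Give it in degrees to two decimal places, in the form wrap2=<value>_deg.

open belt: β = asin((r2−r1)/C) = asin(-5/89) = -3.2206°
wrap1 = π − 2β = 186.4411°
wrap2 = π + 2β = 173.5589°

wrap2=173.56_deg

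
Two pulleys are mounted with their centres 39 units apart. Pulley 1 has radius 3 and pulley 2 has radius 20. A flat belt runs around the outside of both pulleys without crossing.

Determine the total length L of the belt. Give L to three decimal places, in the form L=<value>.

open belt: β = asin((r2−r1)/C) = asin(17/39) = 25.8424°
wrap1 = π − 2β = 128.3152°
wrap2 = π + 2β = 231.6848°
tangent length = C·cosβ = 35.0999
L = r1·wrap1 + r2·wrap2 + 2·C·cosβ = 3·2.2395 + 20·4.0437 + 2·35.0999 = 157.7915

L=157.792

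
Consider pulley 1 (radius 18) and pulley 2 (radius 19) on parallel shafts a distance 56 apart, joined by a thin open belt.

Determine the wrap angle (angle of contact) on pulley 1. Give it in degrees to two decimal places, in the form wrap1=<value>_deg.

wrap1=177.95_deg

open belt: β = asin((r2−r1)/C) = asin(1/56) = 1.0232°
wrap1 = π − 2β = 177.9536°
wrap2 = π + 2β = 182.0464°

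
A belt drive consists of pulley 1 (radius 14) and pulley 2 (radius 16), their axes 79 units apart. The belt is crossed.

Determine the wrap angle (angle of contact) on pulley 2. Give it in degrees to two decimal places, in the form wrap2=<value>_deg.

wrap2=224.64_deg

crossed belt: β = asin((r1+r2)/C) = asin(30/79) = 22.3180°
wrap1 = wrap2 = π + 2β = 224.6360°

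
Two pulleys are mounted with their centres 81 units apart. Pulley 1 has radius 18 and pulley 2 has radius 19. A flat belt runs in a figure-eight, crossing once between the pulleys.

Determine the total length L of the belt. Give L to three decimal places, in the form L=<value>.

crossed belt: β = asin((r1+r2)/C) = asin(37/81) = 27.1802°
wrap1 = wrap2 = π + 2β = 234.3603°
tangent length = C·cosβ = 72.0555
L = (r1+r2)·wrap + 2·C·cosβ = 37·4.0904 + 2·72.0555 = 295.4544

L=295.454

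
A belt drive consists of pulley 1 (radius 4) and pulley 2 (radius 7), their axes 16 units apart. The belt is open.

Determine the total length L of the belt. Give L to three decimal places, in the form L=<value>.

open belt: β = asin((r2−r1)/C) = asin(3/16) = 10.8069°
wrap1 = π − 2β = 158.3862°
wrap2 = π + 2β = 201.6138°
tangent length = C·cosβ = 15.7162
L = r1·wrap1 + r2·wrap2 + 2·C·cosβ = 4·2.7644 + 7·3.5188 + 2·15.7162 = 67.1217

L=67.122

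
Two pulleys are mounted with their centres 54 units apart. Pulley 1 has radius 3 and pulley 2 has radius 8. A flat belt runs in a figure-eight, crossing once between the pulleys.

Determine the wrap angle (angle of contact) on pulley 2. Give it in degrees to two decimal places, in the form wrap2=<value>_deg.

wrap2=203.51_deg

crossed belt: β = asin((r1+r2)/C) = asin(11/54) = 11.7536°
wrap1 = wrap2 = π + 2β = 203.5073°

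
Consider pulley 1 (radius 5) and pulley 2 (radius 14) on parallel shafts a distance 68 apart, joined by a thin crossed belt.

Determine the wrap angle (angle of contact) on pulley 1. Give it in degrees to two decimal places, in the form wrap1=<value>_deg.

wrap1=212.45_deg

crossed belt: β = asin((r1+r2)/C) = asin(19/68) = 16.2251°
wrap1 = wrap2 = π + 2β = 212.4502°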